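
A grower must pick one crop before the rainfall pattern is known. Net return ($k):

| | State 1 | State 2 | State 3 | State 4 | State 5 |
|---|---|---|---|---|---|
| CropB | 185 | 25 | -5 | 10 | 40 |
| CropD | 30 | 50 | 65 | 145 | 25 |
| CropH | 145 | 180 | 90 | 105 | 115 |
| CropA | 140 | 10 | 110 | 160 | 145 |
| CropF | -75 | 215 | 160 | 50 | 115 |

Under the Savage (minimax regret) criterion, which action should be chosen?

CropH

Column bests: State 1=185, State 2=215, State 3=160, State 4=160, State 5=145.
CropB regrets: 0, 190, 165, 150, 105 → max 190
CropD regrets: 155, 165, 95, 15, 120 → max 165
CropH regrets: 40, 35, 70, 55, 30 → max 70
CropA regrets: 45, 205, 50, 0, 0 → max 205
CropF regrets: 260, 0, 0, 110, 30 → max 260
Smallest max regret = 70 → CropH.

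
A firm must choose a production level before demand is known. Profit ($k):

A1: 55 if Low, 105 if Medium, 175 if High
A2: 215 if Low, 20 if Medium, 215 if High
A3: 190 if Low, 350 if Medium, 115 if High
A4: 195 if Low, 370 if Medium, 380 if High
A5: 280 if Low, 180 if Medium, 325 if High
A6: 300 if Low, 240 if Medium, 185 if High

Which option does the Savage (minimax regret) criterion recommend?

Column bests: Low=300, Medium=370, High=380.
A1 regrets: 245, 265, 205 → max 265
A2 regrets: 85, 350, 165 → max 350
A3 regrets: 110, 20, 265 → max 265
A4 regrets: 105, 0, 0 → max 105
A5 regrets: 20, 190, 55 → max 190
A6 regrets: 0, 130, 195 → max 195
Smallest max regret = 105 → A4.

A4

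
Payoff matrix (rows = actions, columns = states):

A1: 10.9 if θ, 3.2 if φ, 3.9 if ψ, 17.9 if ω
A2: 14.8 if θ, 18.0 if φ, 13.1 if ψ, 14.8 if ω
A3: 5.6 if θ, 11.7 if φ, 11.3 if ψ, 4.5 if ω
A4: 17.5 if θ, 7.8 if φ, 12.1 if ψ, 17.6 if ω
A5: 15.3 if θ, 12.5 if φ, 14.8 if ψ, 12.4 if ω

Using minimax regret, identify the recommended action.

A2

Column bests: θ=17.5, φ=18.0, ψ=14.8, ω=17.9.
A1 regrets: 6.6, 14.8, 10.9, 0.0 → max 14.8
A2 regrets: 2.7, 0.0, 1.7, 3.1 → max 3.1
A3 regrets: 11.9, 6.3, 3.5, 13.4 → max 13.4
A4 regrets: 0.0, 10.2, 2.7, 0.3 → max 10.2
A5 regrets: 2.2, 5.5, 0.0, 5.5 → max 5.5
Smallest max regret = 3.1 → A2.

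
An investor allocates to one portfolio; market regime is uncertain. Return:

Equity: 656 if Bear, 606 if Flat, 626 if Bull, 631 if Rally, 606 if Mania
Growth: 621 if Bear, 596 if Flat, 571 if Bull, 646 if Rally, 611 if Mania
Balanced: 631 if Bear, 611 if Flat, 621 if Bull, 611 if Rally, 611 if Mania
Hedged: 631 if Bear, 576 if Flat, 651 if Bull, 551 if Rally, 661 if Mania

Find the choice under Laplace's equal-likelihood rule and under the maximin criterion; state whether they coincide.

Row averages: Equity=625, Growth=609, Balanced=617, Hedged=614
Highest average = 625 → Equity.
Row minima: Equity=606, Growth=571, Balanced=611, Hedged=551
Best worst-case = 611 → Balanced.

laplace → Equity; maximin → Balanced (disagree)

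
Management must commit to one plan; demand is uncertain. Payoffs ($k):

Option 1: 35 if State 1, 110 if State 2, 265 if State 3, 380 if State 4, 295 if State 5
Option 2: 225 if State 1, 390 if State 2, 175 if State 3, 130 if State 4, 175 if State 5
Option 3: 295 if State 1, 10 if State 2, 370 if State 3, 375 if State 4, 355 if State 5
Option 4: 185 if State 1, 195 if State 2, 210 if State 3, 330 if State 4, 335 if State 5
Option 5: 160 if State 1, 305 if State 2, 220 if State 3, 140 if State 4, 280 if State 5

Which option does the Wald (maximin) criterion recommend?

Option 4

Row minima: Option 1=35, Option 2=130, Option 3=10, Option 4=185, Option 5=140
Best worst-case = 185 → Option 4.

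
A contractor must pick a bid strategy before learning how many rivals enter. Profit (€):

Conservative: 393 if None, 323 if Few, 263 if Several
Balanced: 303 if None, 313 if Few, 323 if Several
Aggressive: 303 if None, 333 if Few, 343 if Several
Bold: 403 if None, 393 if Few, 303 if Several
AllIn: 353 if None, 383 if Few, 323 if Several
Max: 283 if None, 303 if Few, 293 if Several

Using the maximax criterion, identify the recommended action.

Row maxima: Conservative=393, Balanced=323, Aggressive=343, Bold=403, AllIn=383, Max=303
Best best-case = 403 → Bold.

Bold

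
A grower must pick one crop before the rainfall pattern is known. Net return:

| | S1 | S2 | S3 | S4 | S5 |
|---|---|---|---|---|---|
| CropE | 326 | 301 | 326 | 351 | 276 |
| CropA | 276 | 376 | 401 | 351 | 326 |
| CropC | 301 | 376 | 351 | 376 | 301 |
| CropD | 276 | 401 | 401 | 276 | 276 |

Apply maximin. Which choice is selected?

Row minima: CropE=276, CropA=276, CropC=301, CropD=276
Best worst-case = 301 → CropC.

CropC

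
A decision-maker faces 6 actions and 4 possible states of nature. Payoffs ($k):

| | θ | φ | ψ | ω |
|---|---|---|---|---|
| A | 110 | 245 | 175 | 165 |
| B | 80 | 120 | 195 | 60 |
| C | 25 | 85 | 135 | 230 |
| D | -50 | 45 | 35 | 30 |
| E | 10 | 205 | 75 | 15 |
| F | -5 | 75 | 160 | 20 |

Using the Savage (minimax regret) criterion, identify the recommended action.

Column bests: θ=110, φ=245, ψ=195, ω=230.
A regrets: 0, 0, 20, 65 → max 65
B regrets: 30, 125, 0, 170 → max 170
C regrets: 85, 160, 60, 0 → max 160
D regrets: 160, 200, 160, 200 → max 200
E regrets: 100, 40, 120, 215 → max 215
F regrets: 115, 170, 35, 210 → max 210
Smallest max regret = 65 → A.

A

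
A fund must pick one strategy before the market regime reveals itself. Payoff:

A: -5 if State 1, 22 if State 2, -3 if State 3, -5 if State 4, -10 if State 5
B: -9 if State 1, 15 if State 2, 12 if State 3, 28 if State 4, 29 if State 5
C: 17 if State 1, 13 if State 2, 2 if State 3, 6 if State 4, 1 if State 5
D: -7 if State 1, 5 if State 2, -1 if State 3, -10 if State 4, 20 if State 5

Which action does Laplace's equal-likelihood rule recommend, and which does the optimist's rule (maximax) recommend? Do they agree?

laplace → B; maximax → B (agree)

Row averages: A=-0.2, B=15, C=7.8, D=1.4
Highest average = 15 → B.
Row maxima: A=22, B=29, C=17, D=20
Best best-case = 29 → B.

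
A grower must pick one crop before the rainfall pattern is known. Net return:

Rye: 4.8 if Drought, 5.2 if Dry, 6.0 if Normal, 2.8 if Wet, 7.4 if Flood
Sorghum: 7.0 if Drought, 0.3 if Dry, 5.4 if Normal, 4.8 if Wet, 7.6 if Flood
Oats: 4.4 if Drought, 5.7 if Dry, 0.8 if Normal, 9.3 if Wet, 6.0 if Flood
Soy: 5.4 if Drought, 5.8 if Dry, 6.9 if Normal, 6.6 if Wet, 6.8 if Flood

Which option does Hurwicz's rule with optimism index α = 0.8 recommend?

Oats

Rye: 0.8·7.4 + 0.2·2.8 = 6.48
Sorghum: 0.8·7.6 + 0.2·0.3 = 6.14
Oats: 0.8·9.3 + 0.2·0.8 = 7.6
Soy: 0.8·6.9 + 0.2·5.4 = 6.6
Highest Hurwicz score = 7.6 → Oats.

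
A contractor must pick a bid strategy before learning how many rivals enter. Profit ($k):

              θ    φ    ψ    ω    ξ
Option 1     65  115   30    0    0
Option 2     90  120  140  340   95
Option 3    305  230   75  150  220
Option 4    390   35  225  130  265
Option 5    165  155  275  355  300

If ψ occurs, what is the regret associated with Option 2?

Best payoff under ψ is 275.
Regret = 275 − 140 = 135.

135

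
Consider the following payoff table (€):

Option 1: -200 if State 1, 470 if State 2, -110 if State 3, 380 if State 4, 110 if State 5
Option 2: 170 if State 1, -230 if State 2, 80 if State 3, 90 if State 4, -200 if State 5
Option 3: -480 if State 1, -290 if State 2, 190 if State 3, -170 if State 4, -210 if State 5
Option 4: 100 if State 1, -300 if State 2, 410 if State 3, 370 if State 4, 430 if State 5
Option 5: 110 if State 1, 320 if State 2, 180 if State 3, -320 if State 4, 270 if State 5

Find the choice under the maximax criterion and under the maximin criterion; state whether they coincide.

Row maxima: Option 1=470, Option 2=170, Option 3=190, Option 4=430, Option 5=320
Best best-case = 470 → Option 1.
Row minima: Option 1=-200, Option 2=-230, Option 3=-480, Option 4=-300, Option 5=-320
Best worst-case = -200 → Option 1.

maximax → Option 1; maximin → Option 1 (agree)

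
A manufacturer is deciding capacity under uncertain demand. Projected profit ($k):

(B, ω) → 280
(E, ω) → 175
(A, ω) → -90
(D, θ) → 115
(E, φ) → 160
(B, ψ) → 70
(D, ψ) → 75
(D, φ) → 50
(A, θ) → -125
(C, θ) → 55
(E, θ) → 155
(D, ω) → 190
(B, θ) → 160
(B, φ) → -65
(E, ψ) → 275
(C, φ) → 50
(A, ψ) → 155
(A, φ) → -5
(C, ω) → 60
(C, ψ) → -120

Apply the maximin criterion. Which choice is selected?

Row minima: A=-125, B=-65, C=-120, D=50, E=155
Best worst-case = 155 → E.

E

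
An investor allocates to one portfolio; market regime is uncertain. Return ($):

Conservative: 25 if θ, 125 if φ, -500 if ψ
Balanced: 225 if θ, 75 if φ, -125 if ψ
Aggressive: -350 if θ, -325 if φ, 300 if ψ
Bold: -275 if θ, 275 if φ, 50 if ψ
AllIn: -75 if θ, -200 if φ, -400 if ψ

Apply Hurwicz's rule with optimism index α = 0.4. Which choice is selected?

Conservative: 0.4·125 + 0.6·(-500) = -250
Balanced: 0.4·225 + 0.6·(-125) = 15
Aggressive: 0.4·300 + 0.6·(-350) = -90
Bold: 0.4·275 + 0.6·(-275) = -55
AllIn: 0.4·(-75) + 0.6·(-400) = -270
Highest Hurwicz score = 15 → Balanced.

Balanced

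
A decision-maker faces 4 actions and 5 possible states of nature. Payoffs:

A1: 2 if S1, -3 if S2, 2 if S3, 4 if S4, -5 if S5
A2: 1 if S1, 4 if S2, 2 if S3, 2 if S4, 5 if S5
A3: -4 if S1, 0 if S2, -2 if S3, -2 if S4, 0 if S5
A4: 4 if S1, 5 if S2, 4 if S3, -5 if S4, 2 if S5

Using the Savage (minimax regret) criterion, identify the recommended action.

A2

Column bests: S1=4, S2=5, S3=4, S4=4, S5=5.
A1 regrets: 2, 8, 2, 0, 10 → max 10
A2 regrets: 3, 1, 2, 2, 0 → max 3
A3 regrets: 8, 5, 6, 6, 5 → max 8
A4 regrets: 0, 0, 0, 9, 3 → max 9
Smallest max regret = 3 → A2.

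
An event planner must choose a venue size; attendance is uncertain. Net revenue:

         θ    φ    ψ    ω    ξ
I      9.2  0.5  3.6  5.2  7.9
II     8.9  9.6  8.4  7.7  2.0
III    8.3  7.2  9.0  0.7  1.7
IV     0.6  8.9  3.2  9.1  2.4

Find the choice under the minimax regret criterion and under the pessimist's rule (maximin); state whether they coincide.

Column bests: θ=9.2, φ=9.6, ψ=9.0, ω=9.1, ξ=7.9.
I regrets: 0.0, 9.1, 5.4, 3.9, 0.0 → max 9.1
II regrets: 0.3, 0.0, 0.6, 1.4, 5.9 → max 5.9
III regrets: 0.9, 2.4, 0.0, 8.4, 6.2 → max 8.4
IV regrets: 8.6, 0.7, 5.8, 0.0, 5.5 → max 8.6
Smallest max regret = 5.9 → II.
Row minima: I=0.5, II=2.0, III=0.7, IV=0.6
Best worst-case = 2.0 → II.

minimax regret → II; maximin → II (agree)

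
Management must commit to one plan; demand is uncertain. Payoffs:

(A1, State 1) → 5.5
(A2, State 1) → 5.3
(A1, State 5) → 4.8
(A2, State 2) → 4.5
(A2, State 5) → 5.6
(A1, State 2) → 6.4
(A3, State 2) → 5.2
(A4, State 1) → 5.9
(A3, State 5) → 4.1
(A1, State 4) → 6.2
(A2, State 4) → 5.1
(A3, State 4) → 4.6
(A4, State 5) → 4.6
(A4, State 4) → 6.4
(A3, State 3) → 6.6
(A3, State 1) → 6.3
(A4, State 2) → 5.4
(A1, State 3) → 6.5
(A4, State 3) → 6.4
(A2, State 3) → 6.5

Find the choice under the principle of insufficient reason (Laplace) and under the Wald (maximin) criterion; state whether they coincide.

Row averages: A1=5.88, A2=5.4, A3=5.36, A4=5.74
Highest average = 5.88 → A1.
Row minima: A1=4.8, A2=4.5, A3=4.1, A4=4.6
Best worst-case = 4.8 → A1.

laplace → A1; maximin → A1 (agree)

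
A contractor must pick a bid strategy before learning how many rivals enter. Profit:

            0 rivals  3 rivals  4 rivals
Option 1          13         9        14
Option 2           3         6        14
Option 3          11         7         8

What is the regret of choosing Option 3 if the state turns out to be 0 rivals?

2

Best payoff under 0 rivals is 13.
Regret = 13 − 11 = 2.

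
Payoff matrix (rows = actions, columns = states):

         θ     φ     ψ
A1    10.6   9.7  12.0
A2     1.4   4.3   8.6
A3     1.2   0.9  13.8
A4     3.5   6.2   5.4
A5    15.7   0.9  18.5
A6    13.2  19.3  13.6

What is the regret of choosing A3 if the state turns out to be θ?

Best payoff under θ is 15.7.
Regret = 15.7 − 1.2 = 14.5.

14.5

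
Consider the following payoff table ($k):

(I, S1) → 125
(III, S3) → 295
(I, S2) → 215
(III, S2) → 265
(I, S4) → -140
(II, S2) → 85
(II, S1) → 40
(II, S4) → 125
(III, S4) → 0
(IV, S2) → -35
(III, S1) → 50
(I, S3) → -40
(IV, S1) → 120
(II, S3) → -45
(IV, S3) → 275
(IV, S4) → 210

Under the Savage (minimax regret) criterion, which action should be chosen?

III

Column bests: S1=125, S2=265, S3=295, S4=210.
I regrets: 0, 50, 335, 350 → max 350
II regrets: 85, 180, 340, 85 → max 340
III regrets: 75, 0, 0, 210 → max 210
IV regrets: 5, 300, 20, 0 → max 300
Smallest max regret = 210 → III.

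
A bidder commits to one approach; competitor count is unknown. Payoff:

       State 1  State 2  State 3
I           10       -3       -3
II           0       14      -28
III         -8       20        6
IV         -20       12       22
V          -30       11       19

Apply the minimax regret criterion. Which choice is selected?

Column bests: State 1=10, State 2=20, State 3=22.
I regrets: 0, 23, 25 → max 25
II regrets: 10, 6, 50 → max 50
III regrets: 18, 0, 16 → max 18
IV regrets: 30, 8, 0 → max 30
V regrets: 40, 9, 3 → max 40
Smallest max regret = 18 → III.

III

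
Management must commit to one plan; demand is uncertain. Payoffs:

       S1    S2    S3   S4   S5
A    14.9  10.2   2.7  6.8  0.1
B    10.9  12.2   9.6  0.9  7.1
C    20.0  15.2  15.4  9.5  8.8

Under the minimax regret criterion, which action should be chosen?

C

Column bests: S1=20.0, S2=15.2, S3=15.4, S4=9.5, S5=8.8.
A regrets: 5.1, 5.0, 12.7, 2.7, 8.7 → max 12.7
B regrets: 9.1, 3.0, 5.8, 8.6, 1.7 → max 9.1
C regrets: 0.0, 0.0, 0.0, 0.0, 0.0 → max 0.0
Smallest max regret = 0.0 → C.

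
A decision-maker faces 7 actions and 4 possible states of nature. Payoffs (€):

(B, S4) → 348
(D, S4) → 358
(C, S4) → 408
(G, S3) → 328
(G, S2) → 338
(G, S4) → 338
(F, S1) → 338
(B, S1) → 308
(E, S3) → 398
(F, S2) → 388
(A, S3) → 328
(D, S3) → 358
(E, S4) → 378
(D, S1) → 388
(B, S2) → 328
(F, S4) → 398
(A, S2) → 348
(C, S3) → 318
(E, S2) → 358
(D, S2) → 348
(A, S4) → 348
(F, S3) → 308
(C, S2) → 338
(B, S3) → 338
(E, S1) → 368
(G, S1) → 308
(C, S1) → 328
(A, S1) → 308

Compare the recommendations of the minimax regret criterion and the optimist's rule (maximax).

minimax regret → E; maximax → C (disagree)

Column bests: S1=388, S2=388, S3=398, S4=408.
A regrets: 80, 40, 70, 60 → max 80
B regrets: 80, 60, 60, 60 → max 80
C regrets: 60, 50, 80, 0 → max 80
D regrets: 0, 40, 40, 50 → max 50
E regrets: 20, 30, 0, 30 → max 30
F regrets: 50, 0, 90, 10 → max 90
G regrets: 80, 50, 70, 70 → max 80
Smallest max regret = 30 → E.
Row maxima: A=348, B=348, C=408, D=388, E=398, F=398, G=338
Best best-case = 408 → C.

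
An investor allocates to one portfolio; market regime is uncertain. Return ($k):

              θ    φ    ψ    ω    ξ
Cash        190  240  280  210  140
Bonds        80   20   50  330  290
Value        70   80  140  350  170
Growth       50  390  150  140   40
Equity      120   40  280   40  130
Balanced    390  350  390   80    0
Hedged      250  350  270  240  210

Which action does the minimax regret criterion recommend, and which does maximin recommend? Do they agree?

Column bests: θ=390, φ=390, ψ=390, ω=350, ξ=290.
Cash regrets: 200, 150, 110, 140, 150 → max 200
Bonds regrets: 310, 370, 340, 20, 0 → max 370
Value regrets: 320, 310, 250, 0, 120 → max 320
Growth regrets: 340, 0, 240, 210, 250 → max 340
Equity regrets: 270, 350, 110, 310, 160 → max 350
Balanced regrets: 0, 40, 0, 270, 290 → max 290
Hedged regrets: 140, 40, 120, 110, 80 → max 140
Smallest max regret = 140 → Hedged.
Row minima: Cash=140, Bonds=20, Value=70, Growth=40, Equity=40, Balanced=0, Hedged=210
Best worst-case = 210 → Hedged.

minimax regret → Hedged; maximin → Hedged (agree)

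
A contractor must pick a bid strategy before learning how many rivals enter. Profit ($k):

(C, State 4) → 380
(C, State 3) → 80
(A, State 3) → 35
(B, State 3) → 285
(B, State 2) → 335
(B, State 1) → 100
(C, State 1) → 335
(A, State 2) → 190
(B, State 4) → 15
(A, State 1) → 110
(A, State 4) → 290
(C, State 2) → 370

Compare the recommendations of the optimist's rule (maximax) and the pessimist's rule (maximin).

Row maxima: A=290, B=335, C=380
Best best-case = 380 → C.
Row minima: A=35, B=15, C=80
Best worst-case = 80 → C.

maximax → C; maximin → C (agree)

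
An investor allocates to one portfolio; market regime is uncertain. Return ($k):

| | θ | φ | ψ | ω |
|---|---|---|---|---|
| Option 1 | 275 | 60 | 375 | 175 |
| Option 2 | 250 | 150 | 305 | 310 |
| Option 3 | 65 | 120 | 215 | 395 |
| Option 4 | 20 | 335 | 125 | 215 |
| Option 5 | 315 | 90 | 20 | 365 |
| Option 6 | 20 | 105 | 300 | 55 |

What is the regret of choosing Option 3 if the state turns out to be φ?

215

Best payoff under φ is 335.
Regret = 335 − 120 = 215.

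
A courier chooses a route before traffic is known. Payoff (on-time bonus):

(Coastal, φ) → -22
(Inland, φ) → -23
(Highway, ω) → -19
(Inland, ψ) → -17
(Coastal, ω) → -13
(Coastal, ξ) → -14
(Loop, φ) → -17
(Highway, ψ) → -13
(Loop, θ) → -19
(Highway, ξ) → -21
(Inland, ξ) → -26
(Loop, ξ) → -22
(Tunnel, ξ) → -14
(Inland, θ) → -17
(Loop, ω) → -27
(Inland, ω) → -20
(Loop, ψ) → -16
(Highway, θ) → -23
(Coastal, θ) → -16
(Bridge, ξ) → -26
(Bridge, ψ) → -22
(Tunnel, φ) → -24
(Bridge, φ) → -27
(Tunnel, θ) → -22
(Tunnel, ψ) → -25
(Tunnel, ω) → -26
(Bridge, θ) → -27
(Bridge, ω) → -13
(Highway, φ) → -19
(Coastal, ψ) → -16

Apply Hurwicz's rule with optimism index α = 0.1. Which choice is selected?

Coastal

Loop: 0.1·(-16) + 0.9·(-27) = -25.9
Inland: 0.1·(-17) + 0.9·(-26) = -25.1
Highway: 0.1·(-13) + 0.9·(-23) = -22
Tunnel: 0.1·(-14) + 0.9·(-26) = -24.8
Coastal: 0.1·(-13) + 0.9·(-22) = -21.1
Bridge: 0.1·(-13) + 0.9·(-27) = -25.6
Highest Hurwicz score = -21.1 → Coastal.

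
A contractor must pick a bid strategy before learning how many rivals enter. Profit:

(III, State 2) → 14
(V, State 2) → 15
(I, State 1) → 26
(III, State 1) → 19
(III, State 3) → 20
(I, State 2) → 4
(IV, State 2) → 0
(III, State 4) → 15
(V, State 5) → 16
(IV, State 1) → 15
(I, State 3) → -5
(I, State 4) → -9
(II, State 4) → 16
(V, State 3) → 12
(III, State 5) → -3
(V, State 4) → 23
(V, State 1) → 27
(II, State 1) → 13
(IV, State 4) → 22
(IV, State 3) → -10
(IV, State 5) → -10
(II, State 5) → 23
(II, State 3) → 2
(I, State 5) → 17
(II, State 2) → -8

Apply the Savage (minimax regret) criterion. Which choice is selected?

Column bests: State 1=27, State 2=15, State 3=20, State 4=23, State 5=23.
I regrets: 1, 11, 25, 32, 6 → max 32
II regrets: 14, 23, 18, 7, 0 → max 23
III regrets: 8, 1, 0, 8, 26 → max 26
IV regrets: 12, 15, 30, 1, 33 → max 33
V regrets: 0, 0, 8, 0, 7 → max 8
Smallest max regret = 8 → V.

V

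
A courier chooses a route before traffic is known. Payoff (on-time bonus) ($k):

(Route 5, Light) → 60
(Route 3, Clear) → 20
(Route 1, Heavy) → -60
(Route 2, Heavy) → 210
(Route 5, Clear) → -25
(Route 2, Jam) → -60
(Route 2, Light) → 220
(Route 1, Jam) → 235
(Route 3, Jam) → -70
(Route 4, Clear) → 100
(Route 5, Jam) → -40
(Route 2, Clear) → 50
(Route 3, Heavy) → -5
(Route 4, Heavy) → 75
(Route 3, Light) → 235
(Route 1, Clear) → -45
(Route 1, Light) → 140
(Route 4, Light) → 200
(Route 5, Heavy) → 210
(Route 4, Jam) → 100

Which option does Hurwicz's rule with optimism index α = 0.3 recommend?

Route 1: 0.3·235 + 0.7·(-60) = 28.5
Route 2: 0.3·220 + 0.7·(-60) = 24
Route 3: 0.3·235 + 0.7·(-70) = 21.5
Route 4: 0.3·200 + 0.7·75 = 112.5
Route 5: 0.3·210 + 0.7·(-40) = 35
Highest Hurwicz score = 112.5 → Route 4.

Route 4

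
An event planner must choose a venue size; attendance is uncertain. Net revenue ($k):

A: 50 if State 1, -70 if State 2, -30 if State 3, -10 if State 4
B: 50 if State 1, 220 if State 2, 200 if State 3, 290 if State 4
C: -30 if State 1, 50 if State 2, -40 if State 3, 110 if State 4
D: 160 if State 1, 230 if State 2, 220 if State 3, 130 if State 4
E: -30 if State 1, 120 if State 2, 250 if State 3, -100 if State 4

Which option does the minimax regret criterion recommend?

Column bests: State 1=160, State 2=230, State 3=250, State 4=290.
A regrets: 110, 300, 280, 300 → max 300
B regrets: 110, 10, 50, 0 → max 110
C regrets: 190, 180, 290, 180 → max 290
D regrets: 0, 0, 30, 160 → max 160
E regrets: 190, 110, 0, 390 → max 390
Smallest max regret = 110 → B.

B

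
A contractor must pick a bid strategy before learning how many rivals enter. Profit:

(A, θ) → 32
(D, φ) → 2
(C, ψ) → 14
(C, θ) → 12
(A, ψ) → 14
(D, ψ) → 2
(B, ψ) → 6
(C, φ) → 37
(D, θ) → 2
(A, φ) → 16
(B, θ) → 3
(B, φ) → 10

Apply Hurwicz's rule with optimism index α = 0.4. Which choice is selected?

A: 0.4·32 + 0.6·14 = 21.2
B: 0.4·10 + 0.6·3 = 5.8
C: 0.4·37 + 0.6·12 = 22
D: 0.4·2 + 0.6·2 = 2
Highest Hurwicz score = 22 → C.

C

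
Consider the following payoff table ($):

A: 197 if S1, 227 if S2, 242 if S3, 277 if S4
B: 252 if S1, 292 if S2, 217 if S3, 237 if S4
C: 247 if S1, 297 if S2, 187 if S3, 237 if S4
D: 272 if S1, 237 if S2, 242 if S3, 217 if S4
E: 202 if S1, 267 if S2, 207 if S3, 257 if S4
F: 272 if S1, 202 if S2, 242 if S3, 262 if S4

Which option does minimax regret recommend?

B

Column bests: S1=272, S2=297, S3=242, S4=277.
A regrets: 75, 70, 0, 0 → max 75
B regrets: 20, 5, 25, 40 → max 40
C regrets: 25, 0, 55, 40 → max 55
D regrets: 0, 60, 0, 60 → max 60
E regrets: 70, 30, 35, 20 → max 70
F regrets: 0, 95, 0, 15 → max 95
Smallest max regret = 40 → B.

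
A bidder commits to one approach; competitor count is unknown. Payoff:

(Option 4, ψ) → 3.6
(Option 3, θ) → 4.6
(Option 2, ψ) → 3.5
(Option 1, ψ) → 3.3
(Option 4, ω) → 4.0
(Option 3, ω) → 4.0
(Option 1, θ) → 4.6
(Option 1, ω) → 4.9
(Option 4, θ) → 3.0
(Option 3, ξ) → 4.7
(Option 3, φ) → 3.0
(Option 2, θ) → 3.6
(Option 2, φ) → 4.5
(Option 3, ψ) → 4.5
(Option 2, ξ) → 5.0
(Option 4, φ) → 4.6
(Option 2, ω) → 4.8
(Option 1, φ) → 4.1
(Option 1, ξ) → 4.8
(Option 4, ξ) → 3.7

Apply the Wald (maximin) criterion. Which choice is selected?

Option 2

Row minima: Option 1=3.3, Option 2=3.5, Option 3=3.0, Option 4=3.0
Best worst-case = 3.5 → Option 2.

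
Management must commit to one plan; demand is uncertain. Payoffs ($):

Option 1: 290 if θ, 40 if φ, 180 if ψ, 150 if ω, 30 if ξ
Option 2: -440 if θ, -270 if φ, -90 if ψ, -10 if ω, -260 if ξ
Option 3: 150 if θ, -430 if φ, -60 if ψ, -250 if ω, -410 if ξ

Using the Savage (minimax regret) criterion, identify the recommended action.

Option 1

Column bests: θ=290, φ=40, ψ=180, ω=150, ξ=30.
Option 1 regrets: 0, 0, 0, 0, 0 → max 0
Option 2 regrets: 730, 310, 270, 160, 290 → max 730
Option 3 regrets: 140, 470, 240, 400, 440 → max 470
Smallest max regret = 0 → Option 1.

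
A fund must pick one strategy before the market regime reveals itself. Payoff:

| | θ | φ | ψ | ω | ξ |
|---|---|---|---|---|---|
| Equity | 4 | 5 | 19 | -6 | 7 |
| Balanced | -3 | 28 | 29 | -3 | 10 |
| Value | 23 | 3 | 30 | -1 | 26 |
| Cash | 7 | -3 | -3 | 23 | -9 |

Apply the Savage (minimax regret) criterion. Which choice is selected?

Value

Column bests: θ=23, φ=28, ψ=30, ω=23, ξ=26.
Equity regrets: 19, 23, 11, 29, 19 → max 29
Balanced regrets: 26, 0, 1, 26, 16 → max 26
Value regrets: 0, 25, 0, 24, 0 → max 25
Cash regrets: 16, 31, 33, 0, 35 → max 35
Smallest max regret = 25 → Value.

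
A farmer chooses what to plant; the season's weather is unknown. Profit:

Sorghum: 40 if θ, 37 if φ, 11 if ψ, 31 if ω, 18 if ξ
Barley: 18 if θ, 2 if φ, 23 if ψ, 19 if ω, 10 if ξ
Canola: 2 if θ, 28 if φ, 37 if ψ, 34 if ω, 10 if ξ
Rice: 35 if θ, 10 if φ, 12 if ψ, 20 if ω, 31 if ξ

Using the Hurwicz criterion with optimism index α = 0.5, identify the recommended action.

Sorghum

Sorghum: 0.5·40 + 0.5·11 = 25.5
Barley: 0.5·23 + 0.5·2 = 12.5
Canola: 0.5·37 + 0.5·2 = 19.5
Rice: 0.5·35 + 0.5·10 = 22.5
Highest Hurwicz score = 25.5 → Sorghum.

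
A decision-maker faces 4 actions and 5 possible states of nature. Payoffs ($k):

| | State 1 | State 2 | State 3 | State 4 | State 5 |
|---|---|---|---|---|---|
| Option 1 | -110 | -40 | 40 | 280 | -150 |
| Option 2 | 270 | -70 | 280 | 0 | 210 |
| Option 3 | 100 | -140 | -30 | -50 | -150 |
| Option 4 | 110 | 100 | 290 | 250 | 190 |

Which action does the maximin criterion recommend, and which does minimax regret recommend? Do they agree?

maximin → Option 4; minimax regret → Option 4 (agree)

Row minima: Option 1=-150, Option 2=-70, Option 3=-150, Option 4=100
Best worst-case = 100 → Option 4.
Column bests: State 1=270, State 2=100, State 3=290, State 4=280, State 5=210.
Option 1 regrets: 380, 140, 250, 0, 360 → max 380
Option 2 regrets: 0, 170, 10, 280, 0 → max 280
Option 3 regrets: 170, 240, 320, 330, 360 → max 360
Option 4 regrets: 160, 0, 0, 30, 20 → max 160
Smallest max regret = 160 → Option 4.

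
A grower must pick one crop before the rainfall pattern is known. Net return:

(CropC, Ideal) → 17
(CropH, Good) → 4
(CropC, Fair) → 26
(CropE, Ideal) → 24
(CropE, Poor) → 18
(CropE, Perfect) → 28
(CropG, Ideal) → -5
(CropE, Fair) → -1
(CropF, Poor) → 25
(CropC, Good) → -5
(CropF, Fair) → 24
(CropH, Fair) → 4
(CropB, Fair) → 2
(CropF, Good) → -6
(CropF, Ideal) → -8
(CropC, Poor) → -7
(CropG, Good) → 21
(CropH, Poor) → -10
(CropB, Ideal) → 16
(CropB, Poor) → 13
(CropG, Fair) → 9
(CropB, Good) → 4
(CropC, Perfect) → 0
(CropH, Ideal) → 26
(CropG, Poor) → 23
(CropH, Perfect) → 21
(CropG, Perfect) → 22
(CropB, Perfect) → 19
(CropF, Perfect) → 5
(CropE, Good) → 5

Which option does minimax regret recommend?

CropB

Column bests: Poor=25, Fair=26, Good=21, Ideal=26, Perfect=28.
CropF regrets: 0, 2, 27, 34, 23 → max 34
CropE regrets: 7, 27, 16, 2, 0 → max 27
CropH regrets: 35, 22, 17, 0, 7 → max 35
CropC regrets: 32, 0, 26, 9, 28 → max 32
CropG regrets: 2, 17, 0, 31, 6 → max 31
CropB regrets: 12, 24, 17, 10, 9 → max 24
Smallest max regret = 24 → CropB.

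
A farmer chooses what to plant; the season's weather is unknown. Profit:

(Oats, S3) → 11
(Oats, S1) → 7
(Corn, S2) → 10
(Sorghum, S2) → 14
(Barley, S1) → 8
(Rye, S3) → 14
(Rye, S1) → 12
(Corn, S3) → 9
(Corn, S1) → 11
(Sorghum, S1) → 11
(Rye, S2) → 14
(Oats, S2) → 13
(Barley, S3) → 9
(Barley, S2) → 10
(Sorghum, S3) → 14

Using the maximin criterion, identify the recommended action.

Row minima: Sorghum=11, Barley=8, Corn=9, Rye=12, Oats=7
Best worst-case = 12 → Rye.

Rye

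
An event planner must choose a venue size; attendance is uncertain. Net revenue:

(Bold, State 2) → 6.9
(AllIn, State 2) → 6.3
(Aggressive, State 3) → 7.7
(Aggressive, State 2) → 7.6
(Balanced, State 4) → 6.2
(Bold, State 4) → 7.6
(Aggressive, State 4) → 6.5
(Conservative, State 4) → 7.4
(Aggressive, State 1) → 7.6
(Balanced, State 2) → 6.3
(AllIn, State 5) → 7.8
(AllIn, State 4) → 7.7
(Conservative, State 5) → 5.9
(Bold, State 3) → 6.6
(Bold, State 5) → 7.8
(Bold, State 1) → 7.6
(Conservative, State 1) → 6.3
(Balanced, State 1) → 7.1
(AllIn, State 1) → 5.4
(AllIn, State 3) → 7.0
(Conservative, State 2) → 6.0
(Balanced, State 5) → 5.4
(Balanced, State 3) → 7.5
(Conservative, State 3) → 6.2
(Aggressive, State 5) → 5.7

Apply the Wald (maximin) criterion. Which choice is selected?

Row minima: Conservative=5.9, Balanced=5.4, Aggressive=5.7, Bold=6.6, AllIn=5.4
Best worst-case = 6.6 → Bold.

Bold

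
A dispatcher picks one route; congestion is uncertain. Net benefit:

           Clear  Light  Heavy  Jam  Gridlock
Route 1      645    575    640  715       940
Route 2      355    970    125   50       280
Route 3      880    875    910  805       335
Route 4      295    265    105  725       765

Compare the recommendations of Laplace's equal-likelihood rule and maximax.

laplace → Route 3; maximax → Route 2 (disagree)

Row averages: Route 1=703, Route 2=356, Route 3=761, Route 4=431
Highest average = 761 → Route 3.
Row maxima: Route 1=940, Route 2=970, Route 3=910, Route 4=765
Best best-case = 970 → Route 2.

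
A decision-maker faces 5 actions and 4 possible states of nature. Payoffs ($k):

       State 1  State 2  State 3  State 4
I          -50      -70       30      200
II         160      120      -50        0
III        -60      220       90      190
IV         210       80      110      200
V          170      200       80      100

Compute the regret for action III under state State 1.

Best payoff under State 1 is 210.
Regret = 210 − (-60) = 270.

270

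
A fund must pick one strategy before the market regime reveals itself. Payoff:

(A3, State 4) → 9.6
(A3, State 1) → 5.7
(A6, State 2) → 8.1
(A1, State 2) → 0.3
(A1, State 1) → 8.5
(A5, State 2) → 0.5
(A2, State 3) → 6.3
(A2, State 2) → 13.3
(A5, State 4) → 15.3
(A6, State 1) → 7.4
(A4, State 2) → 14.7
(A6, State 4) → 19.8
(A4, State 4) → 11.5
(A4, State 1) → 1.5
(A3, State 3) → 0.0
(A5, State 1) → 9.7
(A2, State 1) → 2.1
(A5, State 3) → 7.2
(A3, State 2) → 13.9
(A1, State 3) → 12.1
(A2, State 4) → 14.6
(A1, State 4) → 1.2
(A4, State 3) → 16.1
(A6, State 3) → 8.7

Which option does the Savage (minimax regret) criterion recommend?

Column bests: State 1=9.7, State 2=14.7, State 3=16.1, State 4=19.8.
A1 regrets: 1.2, 14.4, 4.0, 18.6 → max 18.6
A2 regrets: 7.6, 1.4, 9.8, 5.2 → max 9.8
A3 regrets: 4.0, 0.8, 16.1, 10.2 → max 16.1
A4 regrets: 8.2, 0.0, 0.0, 8.3 → max 8.3
A5 regrets: 0.0, 14.2, 8.9, 4.5 → max 14.2
A6 regrets: 2.3, 6.6, 7.4, 0.0 → max 7.4
Smallest max regret = 7.4 → A6.

A6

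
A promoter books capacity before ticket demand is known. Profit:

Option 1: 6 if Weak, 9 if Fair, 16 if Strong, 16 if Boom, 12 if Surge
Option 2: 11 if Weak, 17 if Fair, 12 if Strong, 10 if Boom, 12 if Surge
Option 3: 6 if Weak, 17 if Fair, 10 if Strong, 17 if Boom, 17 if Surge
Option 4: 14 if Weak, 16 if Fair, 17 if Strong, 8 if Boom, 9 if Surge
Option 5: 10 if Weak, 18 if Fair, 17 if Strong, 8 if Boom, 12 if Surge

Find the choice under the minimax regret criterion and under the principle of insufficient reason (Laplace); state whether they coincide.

minimax regret → Option 2; laplace → Option 3 (disagree)

Column bests: Weak=14, Fair=18, Strong=17, Boom=17, Surge=17.
Option 1 regrets: 8, 9, 1, 1, 5 → max 9
Option 2 regrets: 3, 1, 5, 7, 5 → max 7
Option 3 regrets: 8, 1, 7, 0, 0 → max 8
Option 4 regrets: 0, 2, 0, 9, 8 → max 9
Option 5 regrets: 4, 0, 0, 9, 5 → max 9
Smallest max regret = 7 → Option 2.
Row averages: Option 1=11.8, Option 2=12.4, Option 3=13.4, Option 4=12.8, Option 5=13
Highest average = 13.4 → Option 3.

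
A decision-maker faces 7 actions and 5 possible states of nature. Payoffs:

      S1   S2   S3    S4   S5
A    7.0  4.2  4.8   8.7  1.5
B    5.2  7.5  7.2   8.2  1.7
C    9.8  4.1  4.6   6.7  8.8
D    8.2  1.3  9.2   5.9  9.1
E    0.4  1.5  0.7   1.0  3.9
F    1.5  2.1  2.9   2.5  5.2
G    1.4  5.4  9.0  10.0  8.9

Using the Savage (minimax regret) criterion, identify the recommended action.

Column bests: S1=9.8, S2=7.5, S3=9.2, S4=10.0, S5=9.1.
A regrets: 2.8, 3.3, 4.4, 1.3, 7.6 → max 7.6
B regrets: 4.6, 0.0, 2.0, 1.8, 7.4 → max 7.4
C regrets: 0.0, 3.4, 4.6, 3.3, 0.3 → max 4.6
D regrets: 1.6, 6.2, 0.0, 4.1, 0.0 → max 6.2
E regrets: 9.4, 6.0, 8.5, 9.0, 5.2 → max 9.4
F regrets: 8.3, 5.4, 6.3, 7.5, 3.9 → max 8.3
G regrets: 8.4, 2.1, 0.2, 0.0, 0.2 → max 8.4
Smallest max regret = 4.6 → C.

C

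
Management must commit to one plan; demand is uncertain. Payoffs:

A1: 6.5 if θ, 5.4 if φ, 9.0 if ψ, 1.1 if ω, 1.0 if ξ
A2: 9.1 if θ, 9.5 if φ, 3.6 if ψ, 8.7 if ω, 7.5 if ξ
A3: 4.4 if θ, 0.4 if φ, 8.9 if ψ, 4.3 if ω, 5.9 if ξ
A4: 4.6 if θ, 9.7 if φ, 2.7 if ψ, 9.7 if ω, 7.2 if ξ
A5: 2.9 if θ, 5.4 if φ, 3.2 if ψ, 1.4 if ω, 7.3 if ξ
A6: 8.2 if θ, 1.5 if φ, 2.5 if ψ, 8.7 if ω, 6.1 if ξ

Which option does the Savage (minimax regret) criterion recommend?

A2

Column bests: θ=9.1, φ=9.7, ψ=9.0, ω=9.7, ξ=7.5.
A1 regrets: 2.6, 4.3, 0.0, 8.6, 6.5 → max 8.6
A2 regrets: 0.0, 0.2, 5.4, 1.0, 0.0 → max 5.4
A3 regrets: 4.7, 9.3, 0.1, 5.4, 1.6 → max 9.3
A4 regrets: 4.5, 0.0, 6.3, 0.0, 0.3 → max 6.3
A5 regrets: 6.2, 4.3, 5.8, 8.3, 0.2 → max 8.3
A6 regrets: 0.9, 8.2, 6.5, 1.0, 1.4 → max 8.2
Smallest max regret = 5.4 → A2.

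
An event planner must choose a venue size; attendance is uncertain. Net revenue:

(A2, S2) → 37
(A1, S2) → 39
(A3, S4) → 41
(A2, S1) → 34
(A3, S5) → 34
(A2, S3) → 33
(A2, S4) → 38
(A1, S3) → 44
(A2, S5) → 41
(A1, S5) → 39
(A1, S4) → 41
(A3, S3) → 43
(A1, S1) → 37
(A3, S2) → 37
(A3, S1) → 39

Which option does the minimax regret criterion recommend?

Column bests: S1=39, S2=39, S3=44, S4=41, S5=41.
A1 regrets: 2, 0, 0, 0, 2 → max 2
A2 regrets: 5, 2, 11, 3, 0 → max 11
A3 regrets: 0, 2, 1, 0, 7 → max 7
Smallest max regret = 2 → A1.

A1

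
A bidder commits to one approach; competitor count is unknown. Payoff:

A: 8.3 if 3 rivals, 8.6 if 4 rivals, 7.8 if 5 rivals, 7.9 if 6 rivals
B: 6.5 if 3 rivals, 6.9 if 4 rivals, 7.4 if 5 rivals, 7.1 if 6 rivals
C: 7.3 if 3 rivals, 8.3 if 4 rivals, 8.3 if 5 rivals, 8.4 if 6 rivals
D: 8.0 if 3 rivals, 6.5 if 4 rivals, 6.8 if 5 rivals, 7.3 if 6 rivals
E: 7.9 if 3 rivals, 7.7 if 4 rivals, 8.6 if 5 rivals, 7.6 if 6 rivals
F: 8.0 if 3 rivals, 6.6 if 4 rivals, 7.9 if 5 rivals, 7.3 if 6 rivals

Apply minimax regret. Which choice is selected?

Column bests: 3 rivals=8.3, 4 rivals=8.6, 5 rivals=8.6, 6 rivals=8.4.
A regrets: 0.0, 0.0, 0.8, 0.5 → max 0.8
B regrets: 1.8, 1.7, 1.2, 1.3 → max 1.8
C regrets: 1.0, 0.3, 0.3, 0.0 → max 1.0
D regrets: 0.3, 2.1, 1.8, 1.1 → max 2.1
E regrets: 0.4, 0.9, 0.0, 0.8 → max 0.9
F regrets: 0.3, 2.0, 0.7, 1.1 → max 2.0
Smallest max regret = 0.8 → A.

A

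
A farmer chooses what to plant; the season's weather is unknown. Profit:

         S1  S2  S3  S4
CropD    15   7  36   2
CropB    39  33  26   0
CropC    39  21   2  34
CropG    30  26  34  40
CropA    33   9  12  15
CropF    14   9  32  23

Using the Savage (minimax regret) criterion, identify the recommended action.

CropG

Column bests: S1=39, S2=33, S3=36, S4=40.
CropD regrets: 24, 26, 0, 38 → max 38
CropB regrets: 0, 0, 10, 40 → max 40
CropC regrets: 0, 12, 34, 6 → max 34
CropG regrets: 9, 7, 2, 0 → max 9
CropA regrets: 6, 24, 24, 25 → max 25
CropF regrets: 25, 24, 4, 17 → max 25
Smallest max regret = 9 → CropG.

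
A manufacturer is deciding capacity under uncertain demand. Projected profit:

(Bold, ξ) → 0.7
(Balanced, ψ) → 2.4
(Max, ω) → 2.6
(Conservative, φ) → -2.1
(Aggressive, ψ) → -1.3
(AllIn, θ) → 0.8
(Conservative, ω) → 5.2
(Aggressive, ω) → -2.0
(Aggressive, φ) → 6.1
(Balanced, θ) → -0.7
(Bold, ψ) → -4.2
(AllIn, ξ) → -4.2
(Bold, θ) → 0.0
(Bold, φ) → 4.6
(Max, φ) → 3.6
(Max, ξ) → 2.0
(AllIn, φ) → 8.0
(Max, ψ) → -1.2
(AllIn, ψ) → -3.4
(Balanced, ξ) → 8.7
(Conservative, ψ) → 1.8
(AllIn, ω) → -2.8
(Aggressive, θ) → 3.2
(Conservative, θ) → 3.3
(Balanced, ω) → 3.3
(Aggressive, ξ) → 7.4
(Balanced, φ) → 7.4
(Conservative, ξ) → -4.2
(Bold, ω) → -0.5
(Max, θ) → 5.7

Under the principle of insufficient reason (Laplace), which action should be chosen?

Balanced

Row averages: Conservative=0.8, Balanced=4.22, Aggressive=2.68, Bold=0.12, AllIn=-0.32, Max=2.54
Highest average = 4.22 → Balanced.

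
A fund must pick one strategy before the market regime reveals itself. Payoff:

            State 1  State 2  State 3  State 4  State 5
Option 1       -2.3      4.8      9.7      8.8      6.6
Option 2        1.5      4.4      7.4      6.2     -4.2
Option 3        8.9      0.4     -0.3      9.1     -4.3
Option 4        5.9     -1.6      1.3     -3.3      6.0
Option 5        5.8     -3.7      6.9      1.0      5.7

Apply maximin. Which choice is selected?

Option 1

Row minima: Option 1=-2.3, Option 2=-4.2, Option 3=-4.3, Option 4=-3.3, Option 5=-3.7
Best worst-case = -2.3 → Option 1.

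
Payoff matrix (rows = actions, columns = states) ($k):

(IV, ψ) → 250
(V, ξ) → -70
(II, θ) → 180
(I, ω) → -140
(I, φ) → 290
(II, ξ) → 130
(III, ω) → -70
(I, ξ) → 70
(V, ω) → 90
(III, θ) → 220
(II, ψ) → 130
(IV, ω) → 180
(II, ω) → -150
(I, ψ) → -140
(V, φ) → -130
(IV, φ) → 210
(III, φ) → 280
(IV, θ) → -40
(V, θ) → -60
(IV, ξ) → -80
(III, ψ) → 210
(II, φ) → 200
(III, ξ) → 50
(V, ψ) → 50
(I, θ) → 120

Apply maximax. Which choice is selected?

Row maxima: I=290, II=200, III=280, IV=250, V=90
Best best-case = 290 → I.

I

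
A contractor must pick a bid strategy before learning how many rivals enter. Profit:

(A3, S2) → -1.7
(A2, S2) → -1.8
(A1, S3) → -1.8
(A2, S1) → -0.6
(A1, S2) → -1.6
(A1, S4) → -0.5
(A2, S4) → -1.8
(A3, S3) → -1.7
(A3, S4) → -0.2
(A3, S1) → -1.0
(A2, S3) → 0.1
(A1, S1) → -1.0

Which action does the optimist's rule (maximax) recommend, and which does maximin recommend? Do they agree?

Row maxima: A1=-0.5, A2=0.1, A3=-0.2
Best best-case = 0.1 → A2.
Row minima: A1=-1.8, A2=-1.8, A3=-1.7
Best worst-case = -1.7 → A3.

maximax → A2; maximin → A3 (disagree)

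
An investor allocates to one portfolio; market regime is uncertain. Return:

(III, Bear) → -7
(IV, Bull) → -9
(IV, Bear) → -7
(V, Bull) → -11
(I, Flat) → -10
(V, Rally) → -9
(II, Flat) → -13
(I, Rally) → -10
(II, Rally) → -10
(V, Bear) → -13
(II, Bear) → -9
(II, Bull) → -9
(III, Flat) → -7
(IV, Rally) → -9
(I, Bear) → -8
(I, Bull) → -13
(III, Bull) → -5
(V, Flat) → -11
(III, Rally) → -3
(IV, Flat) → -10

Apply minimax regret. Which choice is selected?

III

Column bests: Bear=-7, Flat=-7, Bull=-5, Rally=-3.
I regrets: 1, 3, 8, 7 → max 8
II regrets: 2, 6, 4, 7 → max 7
III regrets: 0, 0, 0, 0 → max 0
IV regrets: 0, 3, 4, 6 → max 6
V regrets: 6, 4, 6, 6 → max 6
Smallest max regret = 0 → III.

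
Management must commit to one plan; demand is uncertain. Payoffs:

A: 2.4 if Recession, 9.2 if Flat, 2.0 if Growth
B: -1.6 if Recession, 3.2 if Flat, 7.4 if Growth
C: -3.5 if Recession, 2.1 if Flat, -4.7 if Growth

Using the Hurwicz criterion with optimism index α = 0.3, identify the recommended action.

A

A: 0.3·9.2 + 0.7·2.0 = 4.16
B: 0.3·7.4 + 0.7·(-1.6) = 1.1
C: 0.3·2.1 + 0.7·(-4.7) = -2.66
Highest Hurwicz score = 4.16 → A.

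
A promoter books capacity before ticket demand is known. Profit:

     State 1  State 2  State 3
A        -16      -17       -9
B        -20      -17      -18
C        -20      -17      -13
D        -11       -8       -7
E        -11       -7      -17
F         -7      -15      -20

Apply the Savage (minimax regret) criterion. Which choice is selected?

D

Column bests: State 1=-7, State 2=-7, State 3=-7.
A regrets: 9, 10, 2 → max 10
B regrets: 13, 10, 11 → max 13
C regrets: 13, 10, 6 → max 13
D regrets: 4, 1, 0 → max 4
E regrets: 4, 0, 10 → max 10
F regrets: 0, 8, 13 → max 13
Smallest max regret = 4 → D.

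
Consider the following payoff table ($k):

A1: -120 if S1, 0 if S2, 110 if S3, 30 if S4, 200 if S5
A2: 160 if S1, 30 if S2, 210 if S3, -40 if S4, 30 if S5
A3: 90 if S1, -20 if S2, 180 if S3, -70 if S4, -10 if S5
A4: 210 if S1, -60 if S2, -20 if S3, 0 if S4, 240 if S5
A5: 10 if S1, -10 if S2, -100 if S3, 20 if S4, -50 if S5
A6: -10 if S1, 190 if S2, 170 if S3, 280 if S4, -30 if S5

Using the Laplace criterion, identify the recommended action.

A6

Row averages: A1=44, A2=78, A3=34, A4=74, A5=-26, A6=120
Highest average = 120 → A6.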